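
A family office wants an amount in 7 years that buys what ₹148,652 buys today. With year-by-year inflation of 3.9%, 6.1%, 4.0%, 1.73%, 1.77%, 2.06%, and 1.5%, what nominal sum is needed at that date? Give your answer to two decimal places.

₹182,778.64

Cumulative price-level factor: 1.039 × 1.061 × 1.040 × 1.0173 × 1.0177 × 1.0206 × 1.015 ≈ 1.2295740703.
Multiplying ₹148,652 by the price-level factor gives the future nominal sum.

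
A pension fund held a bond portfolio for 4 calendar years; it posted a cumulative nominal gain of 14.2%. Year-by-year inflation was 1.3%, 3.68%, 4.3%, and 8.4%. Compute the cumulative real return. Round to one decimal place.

-3.8%

Cumulative inflation factor: 1.013 × 1.0368 × 1.043 × 1.084 ≈ 1.18746.
Nominal growth factor: 1.14200. Real growth factor = 1.14200 / 1.18746 ≈ 0.96172.
Total real return ≈ -3.8281%.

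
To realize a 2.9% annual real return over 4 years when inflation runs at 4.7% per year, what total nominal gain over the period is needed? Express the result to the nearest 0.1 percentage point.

34.7%

Required annual nominal rate: (1+2.9%)(1+4.7%) − 1 = 7.7363%.
Cumulative over 4 years: (1 + 0.077363)^4 − 1 ≈ 0.34725.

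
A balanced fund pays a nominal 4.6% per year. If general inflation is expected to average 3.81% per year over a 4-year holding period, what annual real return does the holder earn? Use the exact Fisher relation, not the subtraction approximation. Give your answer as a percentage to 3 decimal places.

With constant rates the annual real return is the same each year: (1+4.6%)/(1+3.81%) − 1 = 0.00761.

0.761%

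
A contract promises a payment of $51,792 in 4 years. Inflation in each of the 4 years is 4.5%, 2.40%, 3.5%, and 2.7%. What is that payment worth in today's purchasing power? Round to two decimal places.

Price-level factor over 4 years: 1.045 × 1.0240 × 1.035 × 1.027 = 1.1374361856.
Purchasing power today: $51,792 divided by that factor.

$45,533.98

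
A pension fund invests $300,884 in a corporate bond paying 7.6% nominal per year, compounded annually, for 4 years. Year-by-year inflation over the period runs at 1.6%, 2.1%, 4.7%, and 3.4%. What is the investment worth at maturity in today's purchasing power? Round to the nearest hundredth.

Nominal value at maturity: $300,884 × (1 + 7.6%)^4 ≈ $403,318.53.
Price-level factor over 4 years: 1.016 × 1.021 × 1.047 × 1.034 ≈ 1.1230178789.
Dividing the nominal maturity value by the price-level factor gives the value in today's money.

$359,138.12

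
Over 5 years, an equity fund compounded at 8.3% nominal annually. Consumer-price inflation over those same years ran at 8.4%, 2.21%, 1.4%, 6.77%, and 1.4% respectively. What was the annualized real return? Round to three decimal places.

4.140%

Cumulative inflation factor: 1.084 × 1.0221 × 1.014 × 1.0677 × 1.014 ≈ 1.21632.
Nominal growth factor: 1.48985. Real growth factor = 1.48985 / 1.21632 ≈ 1.22488.
Annualized: 1.22488^(1/5) − 1 ≈ 0.04140.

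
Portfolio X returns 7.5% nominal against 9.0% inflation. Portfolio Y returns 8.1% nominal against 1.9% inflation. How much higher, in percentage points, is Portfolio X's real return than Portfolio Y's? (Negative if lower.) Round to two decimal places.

-7.46

Portfolio X real return: 1.075/1.090 − 1 = -1.376%.
Portfolio Y real return: 1.081/1.019 − 1 = 6.084%.
Difference: -1.376 − 6.084 = -7.460 pp.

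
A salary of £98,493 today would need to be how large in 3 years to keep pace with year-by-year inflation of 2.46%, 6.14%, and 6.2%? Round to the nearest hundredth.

Cumulative price-level factor: 1.0246 × 1.0614 × 1.062 ≈ 1.1549360873.
The nominal amount required is £98,493 scaled up by that factor.

£113,753.12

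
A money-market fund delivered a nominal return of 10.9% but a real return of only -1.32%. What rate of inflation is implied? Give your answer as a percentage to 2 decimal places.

From (1+r_nom) = (1+r_real)(1+π), we get 1+π = (1 + 10.9%)/(1 − 1.32%) = 1.109/0.9868 ≈ 1.12383.
So π ≈ 12.3835%.

12.38%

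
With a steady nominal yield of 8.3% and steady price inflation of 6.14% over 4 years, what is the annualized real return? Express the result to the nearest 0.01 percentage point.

2.04%

With constant rates the annual real return is the same each year: (1+8.3%)/(1+6.14%) − 1 = 0.02035.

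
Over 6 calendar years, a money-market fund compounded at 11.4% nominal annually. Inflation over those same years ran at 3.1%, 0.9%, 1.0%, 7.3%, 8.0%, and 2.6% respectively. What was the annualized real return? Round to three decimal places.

Cumulative inflation factor: 1.031 × 1.009 × 1.010 × 1.073 × 1.080 × 1.026 ≈ 1.24923.
Nominal growth factor: 1.91122. Real growth factor = 1.91122 / 1.24923 ≈ 1.52992.
Annualized: 1.52992^(1/6) − 1 ≈ 0.07344.

7.344%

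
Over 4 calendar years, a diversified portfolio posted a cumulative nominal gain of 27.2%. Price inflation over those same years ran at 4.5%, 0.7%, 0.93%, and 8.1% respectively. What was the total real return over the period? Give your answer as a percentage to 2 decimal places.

Cumulative inflation factor: 1.045 × 1.007 × 1.0093 × 1.081 ≈ 1.14813.
Nominal growth factor: 1.27200. Real growth factor = 1.27200 / 1.14813 ≈ 1.10789.
Total real return ≈ 10.7887%.

10.79%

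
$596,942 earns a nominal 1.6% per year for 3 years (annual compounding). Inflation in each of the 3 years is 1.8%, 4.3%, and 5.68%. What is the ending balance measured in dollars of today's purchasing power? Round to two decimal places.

Nominal value at maturity: $596,942 × (1 + 1.6%)^3 ≈ $626,056.11.
Price-level factor over 3 years: 1.018 × 1.043 × 1.0568 = 1.1220827632.
Dividing the nominal maturity value by the price-level factor gives the value in today's money.

$557,941.12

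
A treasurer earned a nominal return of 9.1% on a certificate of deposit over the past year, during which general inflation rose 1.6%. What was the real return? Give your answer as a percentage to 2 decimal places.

7.38%

Real return via the Fisher equation: (1 + 9.1%)/(1 + 1.6%) − 1 = 1.091/1.016 − 1 ≈ 0.07382.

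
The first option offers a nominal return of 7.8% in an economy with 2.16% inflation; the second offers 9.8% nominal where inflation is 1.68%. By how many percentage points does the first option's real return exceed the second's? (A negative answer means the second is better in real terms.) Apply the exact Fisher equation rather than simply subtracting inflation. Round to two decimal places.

The first option real return: 1.078/1.0216 − 1 = 5.521%.
The second real return: 1.098/1.0168 − 1 = 7.986%.
Difference: 5.521 − 7.986 = -2.465 pp.

-2.47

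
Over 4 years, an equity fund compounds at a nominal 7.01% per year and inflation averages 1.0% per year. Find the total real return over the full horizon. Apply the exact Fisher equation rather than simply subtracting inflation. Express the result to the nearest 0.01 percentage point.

The annual real rate is (1+7.01%)/(1+1.0%) − 1 = 5.9505%.
Compounded over 4 years: (1 + 0.059505)^4 − 1 ≈ 0.26012.

26.01%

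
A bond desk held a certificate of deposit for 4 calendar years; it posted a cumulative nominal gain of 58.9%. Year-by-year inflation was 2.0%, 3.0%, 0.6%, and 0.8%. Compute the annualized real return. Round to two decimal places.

10.51%

Cumulative inflation factor: 1.020 × 1.030 × 1.006 × 1.008 ≈ 1.06536.
Nominal growth factor: 1.58900. Real growth factor = 1.58900 / 1.06536 ≈ 1.49152.
Annualized: 1.49152^(1/4) − 1 ≈ 0.10511.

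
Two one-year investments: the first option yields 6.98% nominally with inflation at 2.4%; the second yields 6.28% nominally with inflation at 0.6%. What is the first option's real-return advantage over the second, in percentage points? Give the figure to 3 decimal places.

The first option real return: 1.0698/1.024 − 1 = 4.4727%.
The second real return: 1.0628/1.006 − 1 = 5.6461%.
Difference: 4.4727 − 5.6461 = -1.1734 pp.

-1.173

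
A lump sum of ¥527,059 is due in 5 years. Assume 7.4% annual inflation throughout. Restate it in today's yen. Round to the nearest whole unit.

Price-level factor over 5 years: (1 + 7.4%)^5 ≈ 1.4289643919.
Purchasing power today: ¥527,059 divided by that factor.

¥368,840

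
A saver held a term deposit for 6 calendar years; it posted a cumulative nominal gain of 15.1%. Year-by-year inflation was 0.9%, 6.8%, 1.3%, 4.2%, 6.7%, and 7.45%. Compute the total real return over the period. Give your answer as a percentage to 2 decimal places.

-11.74%

Cumulative inflation factor: 1.009 × 1.068 × 1.013 × 1.042 × 1.067 × 1.0745 ≈ 1.30410.
Nominal growth factor: 1.15100. Real growth factor = 1.15100 / 1.30410 ≈ 0.88260.
Total real return ≈ -11.7398%.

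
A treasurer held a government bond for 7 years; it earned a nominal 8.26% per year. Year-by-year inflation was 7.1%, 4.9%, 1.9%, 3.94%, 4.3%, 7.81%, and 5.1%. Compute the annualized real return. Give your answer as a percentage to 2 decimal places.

3.11%

Cumulative inflation factor: 1.071 × 1.049 × 1.019 × 1.0394 × 1.043 × 1.0781 × 1.051 ≈ 1.40627.
Nominal growth factor: 1.74291. Real growth factor = 1.74291 / 1.40627 ≈ 1.23939.
Annualized: 1.23939^(1/7) − 1 ≈ 0.03113.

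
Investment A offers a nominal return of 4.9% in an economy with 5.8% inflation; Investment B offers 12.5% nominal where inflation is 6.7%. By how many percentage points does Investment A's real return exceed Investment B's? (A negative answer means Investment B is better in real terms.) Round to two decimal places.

-6.29

Investment A real return: 1.049/1.058 − 1 = -0.851%.
Investment B real return: 1.125/1.067 − 1 = 5.436%.
Difference: -0.851 − 5.436 = -6.287 pp.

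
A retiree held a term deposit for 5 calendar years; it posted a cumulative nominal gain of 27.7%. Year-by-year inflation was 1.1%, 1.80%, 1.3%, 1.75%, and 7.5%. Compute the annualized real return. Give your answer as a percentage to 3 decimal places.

Cumulative inflation factor: 1.011 × 1.0180 × 1.013 × 1.0175 × 1.075 ≈ 1.14038.
Nominal growth factor: 1.27700. Real growth factor = 1.27700 / 1.14038 ≈ 1.11980.
Annualized: 1.11980^(1/5) − 1 ≈ 0.02289.

2.289%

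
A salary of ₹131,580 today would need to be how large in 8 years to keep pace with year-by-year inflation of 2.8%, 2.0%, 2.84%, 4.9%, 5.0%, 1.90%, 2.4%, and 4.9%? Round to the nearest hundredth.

Cumulative price-level factor: 1.028 × 1.020 × 1.0284 × 1.049 × 1.050 × 1.0190 × 1.024 × 1.049 ≈ 1.3000790816.
The nominal amount required is ₹131,580 scaled up by that factor.

₹171,064.41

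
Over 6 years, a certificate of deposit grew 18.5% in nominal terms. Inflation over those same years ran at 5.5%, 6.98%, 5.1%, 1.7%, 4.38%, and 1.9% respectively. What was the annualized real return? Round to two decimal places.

Cumulative inflation factor: 1.055 × 1.0698 × 1.051 × 1.017 × 1.0438 × 1.019 ≈ 1.28313.
Nominal growth factor: 1.18500. Real growth factor = 1.18500 / 1.28313 ≈ 0.92352.
Annualized: 0.92352^(1/6) − 1 ≈ -0.01317.

-1.32%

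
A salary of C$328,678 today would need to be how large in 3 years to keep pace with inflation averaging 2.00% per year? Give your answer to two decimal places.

C$348,795.72

Cumulative price-level factor: (1+2.00%)^3 = 1.061208.
The nominal amount required is C$328,678 scaled up by that factor.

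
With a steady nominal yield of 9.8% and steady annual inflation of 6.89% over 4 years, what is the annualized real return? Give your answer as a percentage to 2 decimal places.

2.72%

With constant rates the annual real return is the same each year: (1+9.8%)/(1+6.89%) − 1 = 0.02722.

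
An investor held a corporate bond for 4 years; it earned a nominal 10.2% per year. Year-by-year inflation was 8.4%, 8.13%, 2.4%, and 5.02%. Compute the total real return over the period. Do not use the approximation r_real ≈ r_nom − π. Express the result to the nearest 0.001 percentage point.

Cumulative inflation factor: 1.084 × 1.0813 × 1.024 × 1.0502 ≈ 1.26051.
Nominal growth factor: 1.47478. Real growth factor = 1.47478 / 1.26051 ≈ 1.16998.
Total real return ≈ 16.9981%.

16.998%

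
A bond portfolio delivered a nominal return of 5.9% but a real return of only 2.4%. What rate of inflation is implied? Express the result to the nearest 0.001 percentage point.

From (1+r_nom) = (1+r_real)(1+π), we get 1+π = (1 + 5.9%)/(1 + 2.4%) = 1.059/1.024 ≈ 1.03418.
So π ≈ 3.4180%.

3.418%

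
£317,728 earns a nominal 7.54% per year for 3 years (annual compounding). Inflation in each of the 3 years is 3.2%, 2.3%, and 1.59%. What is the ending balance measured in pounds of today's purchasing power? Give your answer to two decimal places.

£368,433.65

Nominal value at maturity: £317,728 × (1 + 7.54%)^3 ≈ £395,153.27.
Price-level factor over 3 years: 1.032 × 1.023 × 1.0159 = 1.0725222024.
The maturity value deflated by that factor is the answer in today's purchasing power.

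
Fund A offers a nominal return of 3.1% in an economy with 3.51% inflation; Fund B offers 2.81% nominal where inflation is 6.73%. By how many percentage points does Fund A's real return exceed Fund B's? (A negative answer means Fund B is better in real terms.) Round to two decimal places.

3.28

Fund A real return: 1.031/1.0351 − 1 = -0.396%.
Fund B real return: 1.0281/1.0673 − 1 = -3.673%.
Difference: -0.396 − (-3.673) = 3.277 pp.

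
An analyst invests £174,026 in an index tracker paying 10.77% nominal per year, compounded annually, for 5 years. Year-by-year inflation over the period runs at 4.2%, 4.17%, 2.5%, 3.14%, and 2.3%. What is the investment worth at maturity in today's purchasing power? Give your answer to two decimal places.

Nominal value at maturity: £174,026 × (1 + 10.77%)^5 ≈ £290,218.38.
Price-level factor over 5 years: 1.042 × 1.0417 × 1.025 × 1.0314 × 1.023 ≈ 1.1739159659.
Dividing the nominal maturity value by the price-level factor gives the value in today's money.

£247,222.45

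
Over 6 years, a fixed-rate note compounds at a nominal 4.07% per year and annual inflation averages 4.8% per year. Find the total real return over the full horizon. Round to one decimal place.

The annual real rate is (1+4.07%)/(1+4.8%) − 1 = -0.6966%.
Compounded over 6 years: (1 + -0.006966)^6 − 1 ≈ -0.04107.

-4.1%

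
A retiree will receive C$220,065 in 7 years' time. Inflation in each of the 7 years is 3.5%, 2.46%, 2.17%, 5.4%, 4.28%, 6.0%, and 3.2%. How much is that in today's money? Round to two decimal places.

C$168,929.57

Price-level factor over 7 years: 1.035 × 1.0246 × 1.0217 × 1.054 × 1.0428 × 1.060 × 1.032 ≈ 1.3027026321.
Purchasing power today: C$220,065 divided by that factor.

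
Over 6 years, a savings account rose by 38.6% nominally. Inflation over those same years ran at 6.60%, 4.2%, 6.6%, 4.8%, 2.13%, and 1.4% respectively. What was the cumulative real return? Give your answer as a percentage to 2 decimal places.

Cumulative inflation factor: 1.0660 × 1.042 × 1.066 × 1.048 × 1.0213 × 1.014 ≈ 1.28509.
Nominal growth factor: 1.38600. Real growth factor = 1.38600 / 1.28509 ≈ 1.07852.
Total real return ≈ 7.8521%.

7.85%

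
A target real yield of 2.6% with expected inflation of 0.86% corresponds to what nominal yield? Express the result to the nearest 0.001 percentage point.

3.482%

By the Fisher equation, 1 + r_nom = (1 + 2.6%)(1 + 0.86%) = 1.026 × 1.0086 = 1.0348236.
So r_nom = 3.48236%.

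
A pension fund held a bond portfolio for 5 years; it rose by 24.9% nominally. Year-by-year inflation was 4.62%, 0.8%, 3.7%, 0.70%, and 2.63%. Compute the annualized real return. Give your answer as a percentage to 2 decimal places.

Cumulative inflation factor: 1.0462 × 1.008 × 1.037 × 1.0070 × 1.0263 ≈ 1.13021.
Nominal growth factor: 1.24900. Real growth factor = 1.24900 / 1.13021 ≈ 1.10511.
Annualized: 1.10511^(1/5) − 1 ≈ 0.02019.

2.02%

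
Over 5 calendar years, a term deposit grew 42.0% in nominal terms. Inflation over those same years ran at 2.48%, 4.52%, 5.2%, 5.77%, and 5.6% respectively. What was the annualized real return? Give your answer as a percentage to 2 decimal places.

Cumulative inflation factor: 1.0248 × 1.0452 × 1.052 × 1.0577 × 1.056 ≈ 1.25858.
Nominal growth factor: 1.42000. Real growth factor = 1.42000 / 1.25858 ≈ 1.12826.
Annualized: 1.12826^(1/5) − 1 ≈ 0.02443.

2.44%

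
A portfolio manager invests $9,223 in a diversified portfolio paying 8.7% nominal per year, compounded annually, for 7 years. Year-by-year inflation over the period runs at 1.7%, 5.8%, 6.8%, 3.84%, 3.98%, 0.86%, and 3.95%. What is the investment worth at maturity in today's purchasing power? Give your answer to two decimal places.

$12,712.86

Nominal value at maturity: $9,223 × (1 + 8.7%)^7 ≈ $16,537.85.
Price-level factor over 7 years: 1.017 × 1.058 × 1.068 × 1.0384 × 1.0398 × 1.0086 × 1.0395 ≈ 1.3008757662.
The maturity value deflated by that factor is the answer in today's purchasing power.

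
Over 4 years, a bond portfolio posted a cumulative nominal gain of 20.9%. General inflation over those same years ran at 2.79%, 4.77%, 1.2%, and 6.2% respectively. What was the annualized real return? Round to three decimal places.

Cumulative inflation factor: 1.0279 × 1.0477 × 1.012 × 1.062 ≈ 1.15742.
Nominal growth factor: 1.20900. Real growth factor = 1.20900 / 1.15742 ≈ 1.04456.
Annualized: 1.04456^(1/4) − 1 ≈ 0.01096.

1.096%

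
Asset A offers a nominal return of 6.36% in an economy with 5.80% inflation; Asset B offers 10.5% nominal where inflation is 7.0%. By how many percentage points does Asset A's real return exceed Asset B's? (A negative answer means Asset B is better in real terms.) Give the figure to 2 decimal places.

Asset A real return: 1.0636/1.0580 − 1 = 0.529%.
Asset B real return: 1.105/1.070 − 1 = 3.271%.
Difference: 0.529 − 3.271 = -2.742 pp.

-2.74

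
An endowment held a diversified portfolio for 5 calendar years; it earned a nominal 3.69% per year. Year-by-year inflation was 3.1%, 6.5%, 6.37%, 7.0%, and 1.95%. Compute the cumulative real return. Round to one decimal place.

-5.9%

Cumulative inflation factor: 1.031 × 1.065 × 1.0637 × 1.070 × 1.0195 ≈ 1.27409.
Nominal growth factor: 1.19863. Real growth factor = 1.19863 / 1.27409 ≈ 0.94078.
Total real return ≈ -5.9225%.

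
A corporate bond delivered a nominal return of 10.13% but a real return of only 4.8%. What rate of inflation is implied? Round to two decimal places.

From (1+r_nom) = (1+r_real)(1+π), we get 1+π = (1 + 10.13%)/(1 + 4.8%) = 1.1013/1.048 ≈ 1.05086.
So π ≈ 5.0859%.

5.09%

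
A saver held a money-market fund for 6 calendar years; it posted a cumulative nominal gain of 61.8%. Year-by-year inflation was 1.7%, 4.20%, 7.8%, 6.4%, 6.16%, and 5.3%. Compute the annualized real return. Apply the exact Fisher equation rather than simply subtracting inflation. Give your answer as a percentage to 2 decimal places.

Cumulative inflation factor: 1.017 × 1.0420 × 1.078 × 1.064 × 1.0616 × 1.053 ≈ 1.35875.
Nominal growth factor: 1.61800. Real growth factor = 1.61800 / 1.35875 ≈ 1.19080.
Annualized: 1.19080^(1/6) − 1 ≈ 0.02953.

2.95%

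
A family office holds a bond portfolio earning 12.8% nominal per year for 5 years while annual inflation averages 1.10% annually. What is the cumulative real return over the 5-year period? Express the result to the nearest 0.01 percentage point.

The annual real rate is (1+12.8%)/(1+1.10%) − 1 = 11.5727%.
Compounded over 5 years: (1 + 0.115727)^5 − 1 ≈ 0.72898.

72.90%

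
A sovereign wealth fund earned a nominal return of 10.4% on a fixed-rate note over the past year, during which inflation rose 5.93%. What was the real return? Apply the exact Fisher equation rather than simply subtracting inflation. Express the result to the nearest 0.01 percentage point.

Real return via the Fisher equation: (1 + 10.4%)/(1 + 5.93%) − 1 = 1.104/1.0593 − 1 ≈ 0.04220.

4.22%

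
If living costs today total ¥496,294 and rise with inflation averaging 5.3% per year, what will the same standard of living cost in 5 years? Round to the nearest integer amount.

¥642,511

Cumulative price-level factor: (1+5.3%)^5 ≈ 1.2946186406.
Multiplying ¥496,294 by the price-level factor gives the future nominal sum.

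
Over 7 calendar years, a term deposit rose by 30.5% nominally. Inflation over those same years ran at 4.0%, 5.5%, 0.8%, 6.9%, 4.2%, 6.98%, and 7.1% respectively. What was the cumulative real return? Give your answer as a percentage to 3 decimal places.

Cumulative inflation factor: 1.040 × 1.055 × 1.008 × 1.069 × 1.042 × 1.0698 × 1.071 ≈ 1.41151.
Nominal growth factor: 1.30500. Real growth factor = 1.30500 / 1.41151 ≈ 0.92454.
Total real return ≈ -7.5458%.

-7.546%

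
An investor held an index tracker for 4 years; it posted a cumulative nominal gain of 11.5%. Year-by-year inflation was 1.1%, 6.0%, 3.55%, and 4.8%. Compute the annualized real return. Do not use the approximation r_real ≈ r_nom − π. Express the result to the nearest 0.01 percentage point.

Cumulative inflation factor: 1.011 × 1.060 × 1.0355 × 1.048 ≈ 1.16297.
Nominal growth factor: 1.11500. Real growth factor = 1.11500 / 1.16297 ≈ 0.95875.
Annualized: 0.95875^(1/4) − 1 ≈ -0.01048.

-1.05%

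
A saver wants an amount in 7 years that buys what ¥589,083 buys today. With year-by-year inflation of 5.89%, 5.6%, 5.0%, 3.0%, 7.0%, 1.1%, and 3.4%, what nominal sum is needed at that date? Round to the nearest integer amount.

Cumulative price-level factor: 1.0589 × 1.056 × 1.050 × 1.030 × 1.070 × 1.011 × 1.034 ≈ 1.3526980449.
Multiplying ¥589,083 by the price-level factor gives the future nominal sum.

¥796,851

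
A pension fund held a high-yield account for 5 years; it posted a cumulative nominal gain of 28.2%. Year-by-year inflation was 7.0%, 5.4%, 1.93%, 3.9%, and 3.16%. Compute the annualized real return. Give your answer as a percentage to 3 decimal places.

0.797%

Cumulative inflation factor: 1.070 × 1.054 × 1.0193 × 1.039 × 1.0316 ≈ 1.23212.
Nominal growth factor: 1.28200. Real growth factor = 1.28200 / 1.23212 ≈ 1.04048.
Annualized: 1.04048^(1/5) − 1 ≈ 0.00797.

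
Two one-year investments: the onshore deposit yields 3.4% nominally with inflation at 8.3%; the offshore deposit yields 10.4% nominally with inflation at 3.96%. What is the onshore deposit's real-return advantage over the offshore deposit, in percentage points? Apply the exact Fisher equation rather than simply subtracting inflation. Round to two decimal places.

-10.72

The onshore deposit real return: 1.034/1.083 − 1 = -4.524%.
The offshore deposit real return: 1.104/1.0396 − 1 = 6.195%.
Difference: -4.524 − 6.195 = -10.719 pp.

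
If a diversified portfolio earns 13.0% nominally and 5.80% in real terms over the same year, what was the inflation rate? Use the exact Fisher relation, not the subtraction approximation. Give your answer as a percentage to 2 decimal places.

From (1+r_nom) = (1+r_real)(1+π), we get 1+π = (1 + 13.0%)/(1 + 5.80%) = 1.130/1.0580 ≈ 1.06805.
So π ≈ 6.8053%.

6.81%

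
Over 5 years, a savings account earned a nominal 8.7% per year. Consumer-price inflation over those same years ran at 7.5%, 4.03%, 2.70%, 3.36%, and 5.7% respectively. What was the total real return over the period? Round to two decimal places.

20.94%

Cumulative inflation factor: 1.075 × 1.0403 × 1.0270 × 1.0336 × 1.057 ≈ 1.25477.
Nominal growth factor: 1.51757. Real growth factor = 1.51757 / 1.25477 ≈ 1.20944.
Total real return ≈ 20.9436%.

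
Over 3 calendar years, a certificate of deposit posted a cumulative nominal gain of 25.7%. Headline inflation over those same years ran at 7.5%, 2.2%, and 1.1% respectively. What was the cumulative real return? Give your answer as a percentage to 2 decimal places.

13.17%

Cumulative inflation factor: 1.075 × 1.022 × 1.011 ≈ 1.11074.
Nominal growth factor: 1.25700. Real growth factor = 1.25700 / 1.11074 ≈ 1.13168.
Total real return ≈ 13.1683%.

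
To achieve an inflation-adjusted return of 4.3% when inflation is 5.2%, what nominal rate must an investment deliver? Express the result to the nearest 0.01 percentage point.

By the Fisher equation, 1 + r_nom = (1 + 4.3%)(1 + 5.2%) = 1.043 × 1.052 = 1.097236.
So r_nom = 9.7236%.

9.72%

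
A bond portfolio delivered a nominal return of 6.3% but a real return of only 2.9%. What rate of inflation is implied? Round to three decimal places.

From (1+r_nom) = (1+r_real)(1+π), we get 1+π = (1 + 6.3%)/(1 + 2.9%) = 1.063/1.029 ≈ 1.03304.
So π ≈ 3.3042%.

3.304%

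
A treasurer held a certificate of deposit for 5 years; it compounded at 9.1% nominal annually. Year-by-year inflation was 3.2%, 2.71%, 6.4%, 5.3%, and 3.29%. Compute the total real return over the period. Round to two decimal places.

26.01%

Cumulative inflation factor: 1.032 × 1.0271 × 1.064 × 1.053 × 1.0329 ≈ 1.22665.
Nominal growth factor: 1.54569. Real growth factor = 1.54569 / 1.22665 ≈ 1.26009.
Total real return ≈ 26.0094%.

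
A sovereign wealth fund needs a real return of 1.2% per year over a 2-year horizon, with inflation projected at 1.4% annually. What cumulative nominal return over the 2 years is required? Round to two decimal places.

Required annual nominal rate: (1+1.2%)(1+1.4%) − 1 = 2.6168%.
Cumulative over 2 years: (1 + 0.026168)^2 − 1 ≈ 0.05302.

5.30%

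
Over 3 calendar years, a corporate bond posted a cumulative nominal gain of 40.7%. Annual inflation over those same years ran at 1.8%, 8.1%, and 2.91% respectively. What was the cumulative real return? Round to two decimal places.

24.24%

Cumulative inflation factor: 1.018 × 1.081 × 1.0291 ≈ 1.13248.
Nominal growth factor: 1.40700. Real growth factor = 1.40700 / 1.13248 ≈ 1.24240.
Total real return ≈ 24.2405%.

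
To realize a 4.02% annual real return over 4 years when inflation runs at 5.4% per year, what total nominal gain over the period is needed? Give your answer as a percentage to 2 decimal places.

Required annual nominal rate: (1+4.02%)(1+5.4%) − 1 = 9.63708%.
Cumulative over 4 years: (1 + 0.0963708)^4 − 1 ≈ 0.44487.

44.49%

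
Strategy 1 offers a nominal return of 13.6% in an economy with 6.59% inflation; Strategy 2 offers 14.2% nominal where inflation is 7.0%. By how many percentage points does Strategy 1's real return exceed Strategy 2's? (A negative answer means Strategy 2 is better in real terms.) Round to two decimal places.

Strategy 1 real return: 1.136/1.0659 − 1 = 6.577%.
Strategy 2 real return: 1.142/1.070 − 1 = 6.729%.
Difference: 6.577 − 6.729 = -0.152 pp.

-0.15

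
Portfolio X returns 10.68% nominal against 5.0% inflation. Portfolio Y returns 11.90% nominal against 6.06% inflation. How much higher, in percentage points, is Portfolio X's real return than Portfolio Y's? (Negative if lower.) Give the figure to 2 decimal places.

-0.10

Portfolio X real return: 1.1068/1.050 − 1 = 5.410%.
Portfolio Y real return: 1.1190/1.0606 − 1 = 5.506%.
Difference: 5.410 − 5.506 = -0.096 pp.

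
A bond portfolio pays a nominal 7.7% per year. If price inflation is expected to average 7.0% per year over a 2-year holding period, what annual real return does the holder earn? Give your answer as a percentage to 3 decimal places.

With constant rates the annual real return is the same each year: (1+7.7%)/(1+7.0%) − 1 = 0.00654.

0.654%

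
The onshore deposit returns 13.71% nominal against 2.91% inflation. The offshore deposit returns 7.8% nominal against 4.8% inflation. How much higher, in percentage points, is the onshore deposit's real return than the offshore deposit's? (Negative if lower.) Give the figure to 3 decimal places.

7.632

The onshore deposit real return: 1.1371/1.0291 − 1 = 10.4946%.
The offshore deposit real return: 1.078/1.048 − 1 = 2.8626%.
Difference: 10.4946 − 2.8626 = 7.6320 pp.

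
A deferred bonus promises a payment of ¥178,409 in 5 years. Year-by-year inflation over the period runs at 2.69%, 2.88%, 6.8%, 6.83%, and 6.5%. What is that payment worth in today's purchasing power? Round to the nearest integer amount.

Price-level factor over 5 years: 1.0269 × 1.0288 × 1.068 × 1.0683 × 1.065 ≈ 1.2837285450.
Purchasing power today: ¥178,409 divided by that factor.

¥138,977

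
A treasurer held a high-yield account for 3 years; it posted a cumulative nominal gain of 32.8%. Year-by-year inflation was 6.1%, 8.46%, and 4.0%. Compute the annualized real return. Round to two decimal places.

Cumulative inflation factor: 1.061 × 1.0846 × 1.040 ≈ 1.19679.
Nominal growth factor: 1.32800. Real growth factor = 1.32800 / 1.19679 ≈ 1.10963.
Annualized: 1.10963^(1/3) − 1 ≈ 0.03528.

3.53%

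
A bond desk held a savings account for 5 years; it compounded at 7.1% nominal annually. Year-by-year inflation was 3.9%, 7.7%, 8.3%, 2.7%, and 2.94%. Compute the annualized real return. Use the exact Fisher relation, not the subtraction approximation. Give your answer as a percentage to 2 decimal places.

1.92%

Cumulative inflation factor: 1.039 × 1.077 × 1.083 × 1.027 × 1.0294 ≈ 1.28119.
Nominal growth factor: 1.40912. Real growth factor = 1.40912 / 1.28119 ≈ 1.09985.
Annualized: 1.09985^(1/5) − 1 ≈ 0.01922.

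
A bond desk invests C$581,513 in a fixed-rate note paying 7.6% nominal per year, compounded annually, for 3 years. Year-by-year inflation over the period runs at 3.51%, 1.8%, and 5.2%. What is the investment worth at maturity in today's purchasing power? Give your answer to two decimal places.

Nominal value at maturity: C$581,513 × (1 + 7.6%)^3 ≈ C$724,429.69.
Price-level factor over 3 years: 1.0351 × 1.018 × 1.052 = 1.1085258536.
Dividing the nominal maturity value by the price-level factor gives the value in today's money.

C$653,507.26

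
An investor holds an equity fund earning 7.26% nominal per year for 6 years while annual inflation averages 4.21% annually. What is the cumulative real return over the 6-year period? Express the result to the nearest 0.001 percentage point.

18.897%

The annual real rate is (1+7.26%)/(1+4.21%) − 1 = 2.9268%.
Compounded over 6 years: (1 + 0.029268)^6 − 1 ≈ 0.18897.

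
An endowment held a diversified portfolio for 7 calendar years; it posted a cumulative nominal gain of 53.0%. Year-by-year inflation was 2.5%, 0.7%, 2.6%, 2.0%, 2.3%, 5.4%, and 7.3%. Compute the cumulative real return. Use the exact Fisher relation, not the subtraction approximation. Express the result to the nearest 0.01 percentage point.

22.43%

Cumulative inflation factor: 1.025 × 1.007 × 1.026 × 1.020 × 1.023 × 1.054 × 1.073 ≈ 1.24973.
Nominal growth factor: 1.53000. Real growth factor = 1.53000 / 1.24973 ≈ 1.22426.
Total real return ≈ 22.4263%.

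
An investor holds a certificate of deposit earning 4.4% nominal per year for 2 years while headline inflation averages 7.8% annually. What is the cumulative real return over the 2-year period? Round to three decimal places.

The annual real rate is (1+4.4%)/(1+7.8%) − 1 = -3.1540%.
Compounded over 2 years: (1 + -0.031540)^2 − 1 ≈ -0.06209.

-6.209%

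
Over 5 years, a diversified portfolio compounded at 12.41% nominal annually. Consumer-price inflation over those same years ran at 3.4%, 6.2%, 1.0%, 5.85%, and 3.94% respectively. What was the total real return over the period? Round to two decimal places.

47.09%

Cumulative inflation factor: 1.034 × 1.062 × 1.010 × 1.0585 × 1.0394 ≈ 1.22023.
Nominal growth factor: 1.79484. Real growth factor = 1.79484 / 1.22023 ≈ 1.47091.
Total real return ≈ 47.0905%.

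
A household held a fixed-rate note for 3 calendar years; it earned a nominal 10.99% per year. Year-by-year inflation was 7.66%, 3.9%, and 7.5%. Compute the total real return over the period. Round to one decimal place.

Cumulative inflation factor: 1.0766 × 1.039 × 1.075 ≈ 1.20248.
Nominal growth factor: 1.36726. Real growth factor = 1.36726 / 1.20248 ≈ 1.13703.
Total real return ≈ 13.7033%.

13.7%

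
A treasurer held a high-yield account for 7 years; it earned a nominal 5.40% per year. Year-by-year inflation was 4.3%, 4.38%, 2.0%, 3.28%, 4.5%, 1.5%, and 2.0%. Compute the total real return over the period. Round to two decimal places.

16.46%

Cumulative inflation factor: 1.043 × 1.0438 × 1.020 × 1.0328 × 1.045 × 1.015 × 1.020 ≈ 1.24080.
Nominal growth factor: 1.44505. Real growth factor = 1.44505 / 1.24080 ≈ 1.16462.
Total real return ≈ 16.4619%.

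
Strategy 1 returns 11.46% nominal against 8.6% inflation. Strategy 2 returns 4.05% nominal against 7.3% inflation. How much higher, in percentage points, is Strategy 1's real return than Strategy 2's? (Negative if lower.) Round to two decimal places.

Strategy 1 real return: 1.1146/1.086 − 1 = 2.634%.
Strategy 2 real return: 1.0405/1.073 − 1 = -3.029%.
Difference: 2.634 − (-3.029) = 5.663 pp.

5.66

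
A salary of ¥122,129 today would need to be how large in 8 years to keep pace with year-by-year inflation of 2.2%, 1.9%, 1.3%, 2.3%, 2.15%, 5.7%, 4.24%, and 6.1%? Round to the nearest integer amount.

¥157,395

Cumulative price-level factor: 1.022 × 1.019 × 1.013 × 1.023 × 1.0215 × 1.057 × 1.0424 × 1.061 ≈ 1.2887637259.
Multiplying ¥122,129 by the price-level factor gives the future nominal sum.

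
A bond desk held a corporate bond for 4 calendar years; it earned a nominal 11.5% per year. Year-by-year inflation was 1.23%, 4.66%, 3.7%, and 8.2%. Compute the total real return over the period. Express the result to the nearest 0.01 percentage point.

30.02%

Cumulative inflation factor: 1.0123 × 1.0466 × 1.037 × 1.082 ≈ 1.18876.
Nominal growth factor: 1.54561. Real growth factor = 1.54561 / 1.18876 ≈ 1.30018.
Total real return ≈ 30.0180%.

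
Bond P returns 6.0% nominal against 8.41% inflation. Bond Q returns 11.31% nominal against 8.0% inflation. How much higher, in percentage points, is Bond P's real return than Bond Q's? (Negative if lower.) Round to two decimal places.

-5.29

Bond P real return: 1.060/1.0841 − 1 = -2.223%.
Bond Q real return: 1.1131/1.080 − 1 = 3.065%.
Difference: -2.223 − 3.065 = -5.288 pp.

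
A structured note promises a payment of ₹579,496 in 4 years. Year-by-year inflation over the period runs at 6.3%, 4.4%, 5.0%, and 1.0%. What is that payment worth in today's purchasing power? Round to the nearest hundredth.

Price-level factor over 4 years: 1.063 × 1.044 × 1.050 × 1.010 = 1.176913206.
Purchasing power today: ₹579,496 divided by that factor.

₹492,386.35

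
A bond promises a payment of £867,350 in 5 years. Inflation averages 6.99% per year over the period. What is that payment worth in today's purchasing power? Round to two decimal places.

£618,697.62

Price-level factor over 5 years: (1 + 6.99%)^5 ≈ 1.4018964552.
Purchasing power today: £867,350 divided by that factor.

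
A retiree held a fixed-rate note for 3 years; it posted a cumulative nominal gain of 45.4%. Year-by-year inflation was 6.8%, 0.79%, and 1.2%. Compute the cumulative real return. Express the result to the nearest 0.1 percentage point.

Cumulative inflation factor: 1.068 × 1.0079 × 1.012 ≈ 1.08935.
Nominal growth factor: 1.45400. Real growth factor = 1.45400 / 1.08935 ≈ 1.33474.
Total real return ≈ 33.4735%.

33.5%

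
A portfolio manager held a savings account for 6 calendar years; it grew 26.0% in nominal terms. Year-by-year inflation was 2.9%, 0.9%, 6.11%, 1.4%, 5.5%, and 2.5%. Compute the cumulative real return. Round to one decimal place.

Cumulative inflation factor: 1.029 × 1.009 × 1.0611 × 1.014 × 1.055 × 1.025 ≈ 1.20803.
Nominal growth factor: 1.26000. Real growth factor = 1.26000 / 1.20803 ≈ 1.04302.
Total real return ≈ 4.3022%.

4.3%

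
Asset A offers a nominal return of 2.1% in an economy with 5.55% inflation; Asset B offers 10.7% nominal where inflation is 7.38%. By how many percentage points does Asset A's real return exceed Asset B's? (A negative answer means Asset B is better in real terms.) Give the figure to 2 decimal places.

-6.36

Asset A real return: 1.021/1.0555 − 1 = -3.269%.
Asset B real return: 1.107/1.0738 − 1 = 3.092%.
Difference: -3.269 − 3.092 = -6.361 pp.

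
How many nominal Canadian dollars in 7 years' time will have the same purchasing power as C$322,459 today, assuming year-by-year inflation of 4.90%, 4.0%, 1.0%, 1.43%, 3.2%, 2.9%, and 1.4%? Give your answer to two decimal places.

Cumulative price-level factor: 1.0490 × 1.040 × 1.010 × 1.0143 × 1.032 × 1.029 × 1.014 ≈ 1.2034544408.
The nominal amount required is C$322,459 scaled up by that factor.

C$388,064.72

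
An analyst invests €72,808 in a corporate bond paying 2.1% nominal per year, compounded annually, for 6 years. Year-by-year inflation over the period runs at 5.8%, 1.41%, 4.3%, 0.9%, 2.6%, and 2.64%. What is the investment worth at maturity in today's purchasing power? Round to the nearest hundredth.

€69,362.96

Nominal value at maturity: €72,808 × (1 + 2.1%)^6 ≈ €82,477.13.
Price-level factor over 6 years: 1.058 × 1.0141 × 1.043 × 1.009 × 1.026 × 1.0264 ≈ 1.1890659126.
Dividing the nominal maturity value by the price-level factor gives the value in today's money.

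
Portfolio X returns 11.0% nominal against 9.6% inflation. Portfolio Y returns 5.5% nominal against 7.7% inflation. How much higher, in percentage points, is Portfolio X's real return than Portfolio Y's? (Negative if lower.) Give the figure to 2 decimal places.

3.32

Portfolio X real return: 1.110/1.096 − 1 = 1.277%.
Portfolio Y real return: 1.055/1.077 − 1 = -2.043%.
Difference: 1.277 − (-2.043) = 3.320 pp.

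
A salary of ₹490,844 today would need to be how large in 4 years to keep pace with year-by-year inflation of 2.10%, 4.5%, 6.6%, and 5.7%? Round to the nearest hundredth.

₹590,089.26

Cumulative price-level factor: 1.0210 × 1.045 × 1.066 × 1.057 ≈ 1.2021930821.
Multiplying ₹490,844 by the price-level factor gives the future nominal sum.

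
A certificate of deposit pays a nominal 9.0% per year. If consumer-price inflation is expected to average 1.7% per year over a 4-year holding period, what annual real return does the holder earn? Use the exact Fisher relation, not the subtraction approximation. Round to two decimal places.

With constant rates the annual real return is the same each year: (1+9.0%)/(1+1.7%) − 1 = 0.07178.

7.18%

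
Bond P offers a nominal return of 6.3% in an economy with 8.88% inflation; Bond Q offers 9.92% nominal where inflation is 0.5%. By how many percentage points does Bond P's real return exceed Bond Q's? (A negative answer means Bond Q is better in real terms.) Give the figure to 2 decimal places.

Bond P real return: 1.063/1.0888 − 1 = -2.370%.
Bond Q real return: 1.0992/1.005 − 1 = 9.373%.
Difference: -2.370 − 9.373 = -11.743 pp.

-11.74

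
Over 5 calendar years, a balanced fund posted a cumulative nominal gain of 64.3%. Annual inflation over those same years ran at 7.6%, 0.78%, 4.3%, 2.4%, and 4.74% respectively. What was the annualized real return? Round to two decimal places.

Cumulative inflation factor: 1.076 × 1.0078 × 1.043 × 1.024 × 1.0474 ≈ 1.21306.
Nominal growth factor: 1.64300. Real growth factor = 1.64300 / 1.21306 ≈ 1.35442.
Annualized: 1.35442^(1/5) − 1 ≈ 0.06255.

6.26%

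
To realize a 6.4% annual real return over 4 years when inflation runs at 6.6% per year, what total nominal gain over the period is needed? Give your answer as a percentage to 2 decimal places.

Required annual nominal rate: (1+6.4%)(1+6.6%) − 1 = 13.4224%.
Cumulative over 4 years: (1 + 0.134224)^4 − 1 ≈ 0.65499.

65.50%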